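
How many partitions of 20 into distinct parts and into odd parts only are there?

Enumerating:
19, 1
17, 3
15, 5
13, 7
11, 9
11, 5, 3, 1
9, 7, 3, 1

7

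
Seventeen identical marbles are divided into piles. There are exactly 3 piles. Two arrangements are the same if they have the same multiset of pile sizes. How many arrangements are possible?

24

Listing the qualifying partitions of 17:
15, 1, 1
14, 2, 1
13, 3, 1
13, 2, 2
12, 4, 1
12, 3, 2
11, 5, 1
11, 4, 2
11, 3, 3
10, 6, 1
10, 5, 2
10, 4, 3
9, 7, 1
9, 6, 2
9, 5, 3
9, 4, 4
8, 8, 1
8, 7, 2
8, 6, 3
8, 5, 4
7, 7, 3
7, 6, 4
7, 5, 5
6, 6, 5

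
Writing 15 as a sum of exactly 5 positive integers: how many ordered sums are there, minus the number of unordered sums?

Ordered (compositions into 5 parts): C(14,4) = 1001.
Unordered (partitions into 5 parts): 30.
Difference: 1001 − 30 = 971.

971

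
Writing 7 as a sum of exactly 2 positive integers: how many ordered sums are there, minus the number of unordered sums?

Compositions: C(6,1) = 6.
Partitions of 7 into exactly 2 parts: 3.
Difference: 6 − 3 = 3.

3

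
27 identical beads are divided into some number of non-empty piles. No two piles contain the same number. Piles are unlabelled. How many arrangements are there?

There are 192 such partitions.

192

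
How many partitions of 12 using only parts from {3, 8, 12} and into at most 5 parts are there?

2

The partitions of 12 that satisfy the conditions:
12
3, 3, 3, 3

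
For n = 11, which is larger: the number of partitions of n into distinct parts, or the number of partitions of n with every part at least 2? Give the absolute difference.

Partitions of 11 into distinct parts: 12.
Partitions of 11 with every part at least 2: 14.
|12 − 14| = 2.

2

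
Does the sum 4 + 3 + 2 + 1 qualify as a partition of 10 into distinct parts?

The parts sum to 10, and the condition 'all summands are distinct' holds.

Yes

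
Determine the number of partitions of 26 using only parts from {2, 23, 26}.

2

The partitions of 26 that satisfy the conditions:
26
2,2,2,2,2,2,2,2,2,2,2,2,2
Counting gives 2.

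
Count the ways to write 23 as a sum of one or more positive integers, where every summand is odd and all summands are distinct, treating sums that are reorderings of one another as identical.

Enumerating:
23
19+3+1
17+5+1
15+7+1
15+5+3
13+9+1
13+7+3
11+9+3
11+7+5

9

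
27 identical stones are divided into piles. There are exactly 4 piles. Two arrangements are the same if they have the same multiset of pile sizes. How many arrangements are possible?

A full systematic count gives 150.

150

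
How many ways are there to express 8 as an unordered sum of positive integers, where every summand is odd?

6

Listing the qualifying partitions of 8:
7,1
5,3
5,1,1,1
3,3,1,1
3,1,1,1,1,1
1,1,1,1,1,1,1,1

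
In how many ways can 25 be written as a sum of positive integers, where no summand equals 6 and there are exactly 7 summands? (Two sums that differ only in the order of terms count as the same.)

There are 177 such partitions.

177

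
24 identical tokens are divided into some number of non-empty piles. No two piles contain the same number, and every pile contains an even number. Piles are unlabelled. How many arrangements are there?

They are:
24
22,2
20,4
18,6
18,4,2
16,8
16,6,2
14,10
14,8,2
14,6,4
12,10,2
12,8,4
12,6,4,2
10,8,6
10,8,4,2
That's 15 in total.

15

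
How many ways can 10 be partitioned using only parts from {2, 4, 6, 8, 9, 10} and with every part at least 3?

2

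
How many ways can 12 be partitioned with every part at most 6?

There are too many to list fully; the first 12 (by largest part) are:
6, 6
6, 5, 1
6, 4, 2
6, 4, 1, 1
6, 3, 3
6, 3, 2, 1
6, 3, 1, 1, 1
6, 2, 2, 2
6, 2, 2, 1, 1
6, 2, 1, 1, 1, 1
6, 1, 1, 1, 1, 1, 1
5, 5, 2
…and 46 more, for 58 total.

58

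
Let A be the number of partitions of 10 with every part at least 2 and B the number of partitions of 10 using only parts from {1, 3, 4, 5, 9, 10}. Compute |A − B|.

2

Partitions of 10 with every part at least 2: 12.
Partitions of 10 using only parts from {1, 3, 4, 5, 9, 10}: 14.
|12 − 14| = 2.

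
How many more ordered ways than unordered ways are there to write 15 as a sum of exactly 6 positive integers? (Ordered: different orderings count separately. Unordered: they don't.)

Compositions: C(14,5) = 2002.
Unordered (partitions into 6 parts): 26.
Difference: 2002 − 26 = 1976.

1976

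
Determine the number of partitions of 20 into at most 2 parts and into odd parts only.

Listing the qualifying partitions of 20:
1, 19
3, 17
5, 15
7, 13
9, 11
Counting gives 5.

5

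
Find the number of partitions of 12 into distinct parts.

They are:
12
11, 1
10, 2
9, 3
9, 2, 1
8, 4
8, 3, 1
7, 5
7, 4, 1
7, 3, 2
6, 5, 1
6, 4, 2
6, 3, 2, 1
5, 4, 3
5, 4, 2, 1
Counting gives 15.

15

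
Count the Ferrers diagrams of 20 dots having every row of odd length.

There are too many to list fully; the first 12 (by largest part) are:
19+1
17+3
17+1+1+1
15+5
15+3+1+1
15+1+1+1+1+1
13+7
13+5+1+1
13+3+3+1
13+3+1+1+1+1
13+1+1+1+1+1+1+1
11+9
…and 52 more, for 64 total.

64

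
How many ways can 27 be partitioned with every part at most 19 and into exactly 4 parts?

Direct enumeration gives 139 partitions.

139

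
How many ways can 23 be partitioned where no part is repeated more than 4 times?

Direct enumeration gives 769 partitions.

769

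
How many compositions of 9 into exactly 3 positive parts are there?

28

Place 2 bars in the 8 internal gaps of a row of 9 dots: C(8,2) = 28.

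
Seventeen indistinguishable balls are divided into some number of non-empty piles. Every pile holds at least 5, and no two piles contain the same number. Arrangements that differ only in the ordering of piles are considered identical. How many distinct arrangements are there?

Listing the qualifying partitions of 17:
17
12 + 5
11 + 6
10 + 7
9 + 8
Counting gives 5.

5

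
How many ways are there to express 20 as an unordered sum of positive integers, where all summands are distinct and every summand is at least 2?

35

A partial list (first 12 by largest part):
20
2+18
3+17
4+16
5+15
2+3+15
6+14
2+4+14
7+13
2+5+13
3+4+13
8+12
…and 23 more, for 35 total.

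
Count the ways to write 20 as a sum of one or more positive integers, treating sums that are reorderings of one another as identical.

627

Systematic enumeration (by largest part, then next-largest, …) yields 627.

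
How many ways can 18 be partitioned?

A full systematic count gives 385.

385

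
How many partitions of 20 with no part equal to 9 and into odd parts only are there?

There are too many to list fully; the first 12 (by largest part) are:
19 + 1
17 + 3
17 + 1 + 1 + 1
15 + 5
15 + 3 + 1 + 1
15 + 1 + 1 + 1 + 1 + 1
13 + 7
13 + 5 + 1 + 1
13 + 3 + 3 + 1
13 + 3 + 1 + 1 + 1 + 1
13 + 1 + 1 + 1 + 1 + 1 + 1 + 1
11 + 7 + 1 + 1
…and 40 more, for 52 total.

52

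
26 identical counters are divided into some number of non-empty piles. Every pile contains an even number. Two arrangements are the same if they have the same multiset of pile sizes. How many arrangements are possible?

Enumerating by decreasing first part gives 101 partitions in all.

101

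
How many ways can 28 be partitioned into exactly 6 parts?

Counting exhaustively, 391 partitions satisfy the conditions.

391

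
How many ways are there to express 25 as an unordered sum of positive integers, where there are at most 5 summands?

A full systematic count gives 377.

377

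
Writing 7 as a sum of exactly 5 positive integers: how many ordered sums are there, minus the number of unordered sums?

Ordered (compositions into 5 parts): C(6,4) = 15.
Partitions of 7 into exactly 5 parts: 2.
Difference: 15 − 2 = 13.

13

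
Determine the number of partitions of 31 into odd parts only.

340

There are 340 such partitions.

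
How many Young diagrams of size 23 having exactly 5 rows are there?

A full systematic count gives 141.

141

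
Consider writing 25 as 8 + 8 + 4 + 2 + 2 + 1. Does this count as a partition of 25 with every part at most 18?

Yes

The parts sum to 25, and the condition 'no summand exceeds 18' holds.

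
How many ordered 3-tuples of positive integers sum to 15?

A composition of 15 into 3 positive parts is chosen by placing 2 dividers among the 14 gaps between 15 units: C(14,2) = 91.

91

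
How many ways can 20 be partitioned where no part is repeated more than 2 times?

Counting exhaustively, 202 partitions satisfy the conditions.

202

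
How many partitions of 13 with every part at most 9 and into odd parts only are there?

Enumerating:
9, 3, 1
9, 1, 1, 1, 1
7, 5, 1
7, 3, 3
7, 3, 1, 1, 1
7, 1, 1, 1, 1, 1, 1
5, 5, 3
5, 5, 1, 1, 1
5, 3, 3, 1, 1
5, 3, 1, 1, 1, 1, 1
5, 1, 1, 1, 1, 1, 1, 1, 1
3, 3, 3, 3, 1
3, 3, 3, 1, 1, 1, 1
3, 3, 1, 1, 1, 1, 1, 1, 1
3, 1, 1, 1, 1, 1, 1, 1, 1, 1, 1
1, 1, 1, 1, 1, 1, 1, 1, 1, 1, 1, 1, 1
That's 16 in total.

16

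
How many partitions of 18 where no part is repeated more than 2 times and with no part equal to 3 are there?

Systematic enumeration (by largest part, then next-largest, …) yields 75.

75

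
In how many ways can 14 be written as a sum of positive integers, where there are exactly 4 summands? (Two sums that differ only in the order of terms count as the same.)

23

The partitions of 14 that satisfy the conditions:
11 + 1 + 1 + 1
10 + 2 + 1 + 1
9 + 3 + 1 + 1
9 + 2 + 2 + 1
8 + 4 + 1 + 1
8 + 3 + 2 + 1
8 + 2 + 2 + 2
7 + 5 + 1 + 1
7 + 4 + 2 + 1
7 + 3 + 3 + 1
7 + 3 + 2 + 2
6 + 6 + 1 + 1
6 + 5 + 2 + 1
6 + 4 + 3 + 1
6 + 4 + 2 + 2
6 + 3 + 3 + 2
5 + 5 + 3 + 1
5 + 5 + 2 + 2
5 + 4 + 4 + 1
5 + 4 + 3 + 2
5 + 3 + 3 + 3
4 + 4 + 4 + 2
4 + 4 + 3 + 3
Counting gives 23.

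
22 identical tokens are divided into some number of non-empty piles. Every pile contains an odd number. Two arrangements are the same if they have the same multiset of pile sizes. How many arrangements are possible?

89

Direct enumeration gives 89 partitions.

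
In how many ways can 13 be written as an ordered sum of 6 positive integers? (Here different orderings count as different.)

Place 5 bars in the 12 internal gaps of a row of 13 dots: C(12,5) = 792.

792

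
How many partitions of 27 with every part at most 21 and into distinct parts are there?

182

Enumerating by decreasing first part gives 182 partitions in all.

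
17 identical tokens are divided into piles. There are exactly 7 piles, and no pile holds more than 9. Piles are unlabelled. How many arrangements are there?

36

There are too many to list fully; the first 12 (by largest part) are:
9 + 3 + 1 + 1 + 1 + 1 + 1
9 + 2 + 2 + 1 + 1 + 1 + 1
8 + 4 + 1 + 1 + 1 + 1 + 1
8 + 3 + 2 + 1 + 1 + 1 + 1
8 + 2 + 2 + 2 + 1 + 1 + 1
7 + 5 + 1 + 1 + 1 + 1 + 1
7 + 4 + 2 + 1 + 1 + 1 + 1
7 + 3 + 3 + 1 + 1 + 1 + 1
7 + 3 + 2 + 2 + 1 + 1 + 1
7 + 2 + 2 + 2 + 2 + 1 + 1
6 + 6 + 1 + 1 + 1 + 1 + 1
6 + 5 + 2 + 1 + 1 + 1 + 1
…and 24 more, for 36 total.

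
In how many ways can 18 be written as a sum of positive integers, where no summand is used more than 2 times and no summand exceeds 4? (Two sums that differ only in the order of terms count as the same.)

2

The partitions of 18 that satisfy the conditions:
2, 2, 3, 3, 4, 4
1, 1, 2, 3, 3, 4, 4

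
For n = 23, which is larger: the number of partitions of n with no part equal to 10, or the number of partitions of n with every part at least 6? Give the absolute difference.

1142

Partitions of 23 with no part equal to 10: 1154.
Partitions of 23 with every part at least 6: 12.
|1154 − 12| = 1142.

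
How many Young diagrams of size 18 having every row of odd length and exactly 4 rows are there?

They are:
1, 1, 1, 15
1, 1, 3, 13
1, 1, 5, 11
1, 3, 3, 11
1, 1, 7, 9
1, 3, 5, 9
3, 3, 3, 9
1, 3, 7, 7
1, 5, 5, 7
3, 3, 5, 7
3, 5, 5, 5

11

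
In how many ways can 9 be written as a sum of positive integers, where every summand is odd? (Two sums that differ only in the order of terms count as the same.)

They are:
9
7, 1, 1
5, 3, 1
5, 1, 1, 1, 1
3, 3, 3
3, 3, 1, 1, 1
3, 1, 1, 1, 1, 1, 1
1, 1, 1, 1, 1, 1, 1, 1, 1
That's 8 in total.

8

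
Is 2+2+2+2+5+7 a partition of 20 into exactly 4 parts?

No

The parts sum to 20, and the condition 'there are exactly 4 summands' is violated.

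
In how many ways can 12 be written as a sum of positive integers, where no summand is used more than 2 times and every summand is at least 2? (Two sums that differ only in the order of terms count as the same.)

15

Enumerating:
12
10 + 2
9 + 3
8 + 4
8 + 2 + 2
7 + 5
7 + 3 + 2
6 + 6
6 + 4 + 2
6 + 3 + 3
5 + 5 + 2
5 + 4 + 3
5 + 3 + 2 + 2
4 + 4 + 2 + 2
4 + 3 + 3 + 2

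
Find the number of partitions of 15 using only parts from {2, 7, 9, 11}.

Listing the qualifying partitions of 15:
11 + 2 + 2
9 + 2 + 2 + 2
7 + 2 + 2 + 2 + 2
Counting gives 3.

3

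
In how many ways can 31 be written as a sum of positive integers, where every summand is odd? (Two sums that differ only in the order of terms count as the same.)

340

Enumerating by decreasing first part gives 340 partitions in all.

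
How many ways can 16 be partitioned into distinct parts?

A partial list (first 12 by largest part):
16
15,1
14,2
13,3
13,2,1
12,4
12,3,1
11,5
11,4,1
11,3,2
10,6
10,5,1
…and 20 more, for 32 total.

32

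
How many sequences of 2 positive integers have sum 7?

6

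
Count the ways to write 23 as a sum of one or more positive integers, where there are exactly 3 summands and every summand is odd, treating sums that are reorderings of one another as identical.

They are:
21 + 1 + 1
19 + 3 + 1
17 + 5 + 1
17 + 3 + 3
15 + 7 + 1
15 + 5 + 3
13 + 9 + 1
13 + 7 + 3
13 + 5 + 5
11 + 11 + 1
11 + 9 + 3
11 + 7 + 5
9 + 9 + 5
9 + 7 + 7

14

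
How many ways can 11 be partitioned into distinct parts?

12

Listing the qualifying partitions of 11:
11
10, 1
9, 2
8, 3
8, 2, 1
7, 4
7, 3, 1
6, 5
6, 4, 1
6, 3, 2
5, 4, 2
5, 3, 2, 1
Counting gives 12.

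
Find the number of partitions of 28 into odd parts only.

222

Counting exhaustively, 222 partitions satisfy the conditions.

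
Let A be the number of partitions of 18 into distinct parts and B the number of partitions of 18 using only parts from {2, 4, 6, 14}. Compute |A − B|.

32

Partitions of 18 into distinct parts: 46.
Partitions of 18 using only parts from {2, 4, 6, 14}: 14.
|46 − 14| = 32.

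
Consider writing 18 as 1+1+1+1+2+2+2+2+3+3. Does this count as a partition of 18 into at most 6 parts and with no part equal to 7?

The parts sum to 18, and the condition 'there are at most 6 summands' is violated.

No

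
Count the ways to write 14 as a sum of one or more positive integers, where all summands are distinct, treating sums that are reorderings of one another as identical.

22

Enumerating:
14
13 + 1
12 + 2
11 + 3
11 + 2 + 1
10 + 4
10 + 3 + 1
9 + 5
9 + 4 + 1
9 + 3 + 2
8 + 6
8 + 5 + 1
8 + 4 + 2
8 + 3 + 2 + 1
7 + 6 + 1
7 + 5 + 2
7 + 4 + 3
7 + 4 + 2 + 1
6 + 5 + 3
6 + 5 + 2 + 1
6 + 4 + 3 + 1
5 + 4 + 3 + 2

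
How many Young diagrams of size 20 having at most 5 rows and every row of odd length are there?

They are:
1 + 19
3 + 17
1 + 1 + 1 + 17
5 + 15
1 + 1 + 3 + 15
7 + 13
1 + 1 + 5 + 13
1 + 3 + 3 + 13
9 + 11
1 + 1 + 7 + 11
1 + 3 + 5 + 11
3 + 3 + 3 + 11
1 + 1 + 9 + 9
1 + 3 + 7 + 9
1 + 5 + 5 + 9
3 + 3 + 5 + 9
1 + 5 + 7 + 7
3 + 3 + 7 + 7
3 + 5 + 5 + 7
5 + 5 + 5 + 5

20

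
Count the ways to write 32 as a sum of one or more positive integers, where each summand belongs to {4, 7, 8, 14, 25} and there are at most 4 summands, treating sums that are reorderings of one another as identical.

They are:
7, 25
4, 14, 14
4, 7, 7, 14
8, 8, 8, 8
That's 4 in total.

4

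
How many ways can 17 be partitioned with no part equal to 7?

255

There are 255 such partitions.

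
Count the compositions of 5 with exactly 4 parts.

4

Place 3 bars in the 4 internal gaps of a row of 5 dots: C(4,3) = 4.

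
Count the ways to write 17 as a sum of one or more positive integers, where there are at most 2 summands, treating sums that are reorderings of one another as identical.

Listing the qualifying partitions of 17:
17
1, 16
2, 15
3, 14
4, 13
5, 12
6, 11
7, 10
8, 9
Counting gives 9.

9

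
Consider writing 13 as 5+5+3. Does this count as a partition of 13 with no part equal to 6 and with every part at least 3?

Yes

The parts sum to 13, and the condition 'no summand equals 6' holds; the condition 'every summand is at least 3' holds.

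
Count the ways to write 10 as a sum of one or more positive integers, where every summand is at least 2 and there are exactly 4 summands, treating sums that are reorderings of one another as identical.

2

The partitions of 10 that satisfy the conditions:
2+2+2+4
2+2+3+3
That's 2 in total.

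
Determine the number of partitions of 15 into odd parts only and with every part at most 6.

13

Enumerating:
5, 5, 5
5, 5, 3, 1, 1
5, 5, 1, 1, 1, 1, 1
5, 3, 3, 3, 1
5, 3, 3, 1, 1, 1, 1
5, 3, 1, 1, 1, 1, 1, 1, 1
5, 1, 1, 1, 1, 1, 1, 1, 1, 1, 1
3, 3, 3, 3, 3
3, 3, 3, 3, 1, 1, 1
3, 3, 3, 1, 1, 1, 1, 1, 1
3, 3, 1, 1, 1, 1, 1, 1, 1, 1, 1
3, 1, 1, 1, 1, 1, 1, 1, 1, 1, 1, 1, 1
1, 1, 1, 1, 1, 1, 1, 1, 1, 1, 1, 1, 1, 1, 1
That's 13 in total.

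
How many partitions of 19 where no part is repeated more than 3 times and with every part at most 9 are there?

There are 182 such partitions.

182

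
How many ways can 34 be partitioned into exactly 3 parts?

96

Direct enumeration gives 96 partitions.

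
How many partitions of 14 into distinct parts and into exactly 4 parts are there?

5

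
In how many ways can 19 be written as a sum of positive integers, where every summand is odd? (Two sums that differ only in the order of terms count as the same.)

A partial list (first 12 by largest part):
19
17, 1, 1
15, 3, 1
15, 1, 1, 1, 1
13, 5, 1
13, 3, 3
13, 3, 1, 1, 1
13, 1, 1, 1, 1, 1, 1
11, 7, 1
11, 5, 3
11, 5, 1, 1, 1
11, 3, 3, 1, 1
…and 42 more, for 54 total.

54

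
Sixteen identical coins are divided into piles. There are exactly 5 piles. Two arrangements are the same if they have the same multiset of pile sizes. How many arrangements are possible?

There are too many to list fully; the first 12 (by largest part) are:
12, 1, 1, 1, 1
11, 2, 1, 1, 1
10, 3, 1, 1, 1
10, 2, 2, 1, 1
9, 4, 1, 1, 1
9, 3, 2, 1, 1
9, 2, 2, 2, 1
8, 5, 1, 1, 1
8, 4, 2, 1, 1
8, 3, 3, 1, 1
8, 3, 2, 2, 1
8, 2, 2, 2, 2
…and 25 more, for 37 total.

37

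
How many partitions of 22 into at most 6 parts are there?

Direct enumeration gives 391 partitions.

391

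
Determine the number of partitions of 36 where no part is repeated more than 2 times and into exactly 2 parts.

The partitions of 36 that satisfy the conditions:
35, 1
34, 2
33, 3
32, 4
31, 5
30, 6
29, 7
28, 8
27, 9
26, 10
25, 11
24, 12
23, 13
22, 14
21, 15
20, 16
19, 17
18, 18
That's 18 in total.

18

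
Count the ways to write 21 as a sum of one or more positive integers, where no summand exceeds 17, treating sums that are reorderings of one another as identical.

785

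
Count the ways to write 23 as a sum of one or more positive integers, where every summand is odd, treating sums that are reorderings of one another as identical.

104

Systematic enumeration (by largest part, then next-largest, …) yields 104.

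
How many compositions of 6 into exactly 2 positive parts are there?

5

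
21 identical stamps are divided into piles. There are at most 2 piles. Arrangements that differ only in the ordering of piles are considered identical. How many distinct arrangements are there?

11

The partitions of 21 that satisfy the conditions:
21
20 + 1
19 + 2
18 + 3
17 + 4
16 + 5
15 + 6
14 + 7
13 + 8
12 + 9
11 + 10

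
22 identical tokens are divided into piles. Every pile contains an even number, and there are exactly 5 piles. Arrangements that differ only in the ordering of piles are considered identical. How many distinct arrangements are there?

Enumerating:
14,2,2,2,2
12,4,2,2,2
10,6,2,2,2
10,4,4,2,2
8,8,2,2,2
8,6,4,2,2
8,4,4,4,2
6,6,6,2,2
6,6,4,4,2
6,4,4,4,4
Counting gives 10.

10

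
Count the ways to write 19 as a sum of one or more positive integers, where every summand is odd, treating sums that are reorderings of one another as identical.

A partial list (first 12 by largest part):
19
1, 1, 17
1, 3, 15
1, 1, 1, 1, 15
1, 5, 13
3, 3, 13
1, 1, 1, 3, 13
1, 1, 1, 1, 1, 1, 13
1, 7, 11
3, 5, 11
1, 1, 1, 5, 11
1, 1, 3, 3, 11
…and 42 more, for 54 total.

54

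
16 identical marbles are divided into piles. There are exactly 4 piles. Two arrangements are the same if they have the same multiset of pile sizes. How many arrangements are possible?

There are too many to list fully; the first 12 (by largest part) are:
13+1+1+1
12+2+1+1
11+3+1+1
11+2+2+1
10+4+1+1
10+3+2+1
10+2+2+2
9+5+1+1
9+4+2+1
9+3+3+1
9+3+2+2
8+6+1+1
…and 22 more, for 34 total.

34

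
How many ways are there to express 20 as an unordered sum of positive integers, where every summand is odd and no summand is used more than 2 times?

They are:
19+1
17+3
15+5
15+3+1+1
13+7
13+5+1+1
13+3+3+1
11+9
11+7+1+1
11+5+3+1
9+9+1+1
9+7+3+1
9+5+5+1
9+5+3+3
7+7+5+1
7+7+3+3
7+5+5+3
7+5+3+3+1+1

18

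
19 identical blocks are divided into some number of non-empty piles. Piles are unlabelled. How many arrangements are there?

490

Systematic enumeration (by largest part, then next-largest, …) yields 490.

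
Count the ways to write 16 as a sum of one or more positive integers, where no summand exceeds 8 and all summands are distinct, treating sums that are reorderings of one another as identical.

13

The partitions of 16 that satisfy the conditions:
1+7+8
2+6+8
3+5+8
1+2+5+8
1+3+4+8
3+6+7
1+2+6+7
4+5+7
1+3+5+7
2+3+4+7
1+4+5+6
2+3+5+6
1+2+3+4+6
Counting gives 13.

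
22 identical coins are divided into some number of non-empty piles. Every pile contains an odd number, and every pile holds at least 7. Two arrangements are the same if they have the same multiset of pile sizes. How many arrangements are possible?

Enumerating:
15,7
13,9
11,11

3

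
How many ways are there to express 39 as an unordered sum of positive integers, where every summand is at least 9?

A partial list (first 12 by largest part):
39
9+30
10+29
11+28
12+27
13+26
14+25
15+24
16+23
17+22
18+21
9+9+21
…and 22 more, for 34 total.

34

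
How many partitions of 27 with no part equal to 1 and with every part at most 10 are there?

351

A full systematic count gives 351.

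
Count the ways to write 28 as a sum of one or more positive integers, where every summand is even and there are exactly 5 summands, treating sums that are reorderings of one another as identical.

Listing the qualifying partitions of 28:
20+2+2+2+2
18+4+2+2+2
16+6+2+2+2
16+4+4+2+2
14+8+2+2+2
14+6+4+2+2
14+4+4+4+2
12+10+2+2+2
12+8+4+2+2
12+6+6+2+2
12+6+4+4+2
12+4+4+4+4
10+10+4+2+2
10+8+6+2+2
10+8+4+4+2
10+6+6+4+2
10+6+4+4+4
8+8+8+2+2
8+8+6+4+2
8+8+4+4+4
8+6+6+6+2
8+6+6+4+4
6+6+6+6+4

23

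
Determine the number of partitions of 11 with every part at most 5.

37

A partial list (first 12 by largest part):
1, 5, 5
2, 4, 5
1, 1, 4, 5
3, 3, 5
1, 2, 3, 5
1, 1, 1, 3, 5
2, 2, 2, 5
1, 1, 2, 2, 5
1, 1, 1, 1, 2, 5
1, 1, 1, 1, 1, 1, 5
3, 4, 4
1, 2, 4, 4
…and 25 more, for 37 total.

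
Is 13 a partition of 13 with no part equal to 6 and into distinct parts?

The parts sum to 13, and the condition 'no summand equals 6' holds; the condition 'all summands are distinct' holds.

Yes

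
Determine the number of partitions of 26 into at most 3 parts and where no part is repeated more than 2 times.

There are too many to list fully; the first 12 (by largest part) are:
26
25, 1
24, 2
24, 1, 1
23, 3
23, 2, 1
22, 4
22, 3, 1
22, 2, 2
21, 5
21, 4, 1
21, 3, 2
…and 58 more, for 70 total.

70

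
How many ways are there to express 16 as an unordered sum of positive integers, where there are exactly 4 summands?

A partial list (first 12 by largest part):
13 + 1 + 1 + 1
12 + 2 + 1 + 1
11 + 3 + 1 + 1
11 + 2 + 2 + 1
10 + 4 + 1 + 1
10 + 3 + 2 + 1
10 + 2 + 2 + 2
9 + 5 + 1 + 1
9 + 4 + 2 + 1
9 + 3 + 3 + 1
9 + 3 + 2 + 2
8 + 6 + 1 + 1
…and 22 more, for 34 total.

34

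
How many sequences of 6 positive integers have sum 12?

462

A composition of 12 into 6 positive parts is chosen by placing 5 dividers among the 11 gaps between 12 units: C(11,5) = 462.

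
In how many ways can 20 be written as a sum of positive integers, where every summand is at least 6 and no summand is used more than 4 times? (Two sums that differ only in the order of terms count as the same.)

The partitions of 20 that satisfy the conditions:
20
14 + 6
13 + 7
12 + 8
11 + 9
10 + 10
8 + 6 + 6
7 + 7 + 6

8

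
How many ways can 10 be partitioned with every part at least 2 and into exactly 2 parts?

Enumerating:
8 + 2
7 + 3
6 + 4
5 + 5
That's 4 in total.

4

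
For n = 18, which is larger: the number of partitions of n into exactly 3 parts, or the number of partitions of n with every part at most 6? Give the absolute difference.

172

Partitions of 18 into exactly 3 parts: 27.
Partitions of 18 with every part at most 6: 199.
|27 − 199| = 172.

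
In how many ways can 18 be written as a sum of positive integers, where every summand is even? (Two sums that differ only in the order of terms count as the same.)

30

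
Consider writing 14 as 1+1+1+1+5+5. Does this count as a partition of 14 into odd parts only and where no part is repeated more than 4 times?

The parts sum to 14, and the condition 'every summand is odd' holds; the condition 'no summand is used more than 4 times' holds.

Yes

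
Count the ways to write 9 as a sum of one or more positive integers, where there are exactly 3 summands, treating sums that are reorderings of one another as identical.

Listing the qualifying partitions of 9:
1+1+7
1+2+6
1+3+5
2+2+5
1+4+4
2+3+4
3+3+3
Counting gives 7.

7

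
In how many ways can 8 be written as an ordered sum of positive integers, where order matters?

Each of the 7 gaps between 8 units is either a break or not: 2^7 = 128.

128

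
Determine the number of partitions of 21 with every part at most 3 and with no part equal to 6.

48

A partial list (first 12 by largest part):
3,3,3,3,3,3,3
1,2,3,3,3,3,3,3
1,1,1,3,3,3,3,3,3
2,2,2,3,3,3,3,3
1,1,2,2,3,3,3,3,3
1,1,1,1,2,3,3,3,3,3
1,1,1,1,1,1,3,3,3,3,3
1,2,2,2,2,3,3,3,3
1,1,1,2,2,2,3,3,3,3
1,1,1,1,1,2,2,3,3,3,3
1,1,1,1,1,1,1,2,3,3,3,3
1,1,1,1,1,1,1,1,1,3,3,3,3
…and 36 more, for 48 total.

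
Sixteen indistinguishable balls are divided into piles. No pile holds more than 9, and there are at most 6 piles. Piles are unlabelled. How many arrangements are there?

107

A full systematic count gives 107.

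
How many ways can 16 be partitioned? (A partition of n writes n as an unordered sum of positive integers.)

231

Direct enumeration gives 231 partitions.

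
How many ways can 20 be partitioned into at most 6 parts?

282

Systematic enumeration (by largest part, then next-largest, …) yields 282.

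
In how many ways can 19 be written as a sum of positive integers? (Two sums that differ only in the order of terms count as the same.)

Direct enumeration gives 490 partitions.

490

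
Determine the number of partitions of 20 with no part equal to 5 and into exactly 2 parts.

Listing the qualifying partitions of 20:
19,1
18,2
17,3
16,4
14,6
13,7
12,8
11,9
10,10
Counting gives 9.

9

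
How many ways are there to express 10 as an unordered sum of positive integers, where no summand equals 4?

31

There are too many to list fully; the first 12 (by largest part) are:
10
9,1
8,2
8,1,1
7,3
7,2,1
7,1,1,1
6,3,1
6,2,2
6,2,1,1
6,1,1,1,1
5,5
…and 19 more, for 31 total.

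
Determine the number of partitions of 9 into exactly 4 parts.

Enumerating:
6+1+1+1
5+2+1+1
4+3+1+1
4+2+2+1
3+3+2+1
3+2+2+2
Counting gives 6.

6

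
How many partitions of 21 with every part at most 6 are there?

There are 331 such partitions.

331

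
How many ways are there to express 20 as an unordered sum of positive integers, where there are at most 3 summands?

44

A partial list (first 12 by largest part):
20
19 + 1
18 + 2
18 + 1 + 1
17 + 3
17 + 2 + 1
16 + 4
16 + 3 + 1
16 + 2 + 2
15 + 5
15 + 4 + 1
15 + 3 + 2
…and 32 more, for 44 total.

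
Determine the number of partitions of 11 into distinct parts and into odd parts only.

2

They are:
11
7,3,1
That's 2 in total.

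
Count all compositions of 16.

32768

The number of compositions of n is 2^(n−1); here 2^15 = 32768.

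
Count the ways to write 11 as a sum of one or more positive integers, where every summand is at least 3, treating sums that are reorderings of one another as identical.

6

The partitions of 11 that satisfy the conditions:
11
8 + 3
7 + 4
6 + 5
5 + 3 + 3
4 + 4 + 3
That's 6 in total.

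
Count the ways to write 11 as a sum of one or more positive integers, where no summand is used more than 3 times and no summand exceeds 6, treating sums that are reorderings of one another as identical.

There are too many to list fully; the first 12 (by largest part) are:
6+5
6+4+1
6+3+2
6+3+1+1
6+2+2+1
6+2+1+1+1
5+5+1
5+4+2
5+4+1+1
5+3+3
5+3+2+1
5+3+1+1+1
…and 15 more, for 27 total.

27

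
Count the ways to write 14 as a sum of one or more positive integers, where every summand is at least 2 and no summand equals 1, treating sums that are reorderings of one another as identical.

34

A partial list (first 12 by largest part):
14
2, 12
3, 11
4, 10
2, 2, 10
5, 9
2, 3, 9
6, 8
2, 4, 8
3, 3, 8
2, 2, 2, 8
7, 7
…and 22 more, for 34 total.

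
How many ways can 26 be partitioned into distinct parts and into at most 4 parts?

Counting exhaustively, 121 partitions satisfy the conditions.

121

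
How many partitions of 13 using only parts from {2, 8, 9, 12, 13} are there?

2

Listing the qualifying partitions of 13:
13
9 + 2 + 2
That's 2 in total.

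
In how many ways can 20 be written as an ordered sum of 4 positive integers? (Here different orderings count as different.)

969

Equivalently, choose which 3 of the 19 gaps become plus signs: C(19,3) = 969.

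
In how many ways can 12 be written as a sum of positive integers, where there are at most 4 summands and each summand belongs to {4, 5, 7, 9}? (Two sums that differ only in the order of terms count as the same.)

The partitions of 12 that satisfy the conditions:
5, 7
4, 4, 4
Counting gives 2.

2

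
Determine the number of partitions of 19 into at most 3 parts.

There are too many to list fully; the first 12 (by largest part) are:
19
18+1
17+2
17+1+1
16+3
16+2+1
15+4
15+3+1
15+2+2
14+5
14+4+1
14+3+2
…and 28 more, for 40 total.

40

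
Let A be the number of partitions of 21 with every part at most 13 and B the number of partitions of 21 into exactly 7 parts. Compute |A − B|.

642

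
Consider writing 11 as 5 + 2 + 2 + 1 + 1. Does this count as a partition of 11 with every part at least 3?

The parts sum to 11, and the condition 'every summand is at least 3' is violated.

No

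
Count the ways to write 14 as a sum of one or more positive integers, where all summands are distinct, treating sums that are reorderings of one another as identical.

22

The partitions of 14 that satisfy the conditions:
14
13, 1
12, 2
11, 3
11, 2, 1
10, 4
10, 3, 1
9, 5
9, 4, 1
9, 3, 2
8, 6
8, 5, 1
8, 4, 2
8, 3, 2, 1
7, 6, 1
7, 5, 2
7, 4, 3
7, 4, 2, 1
6, 5, 3
6, 5, 2, 1
6, 4, 3, 1
5, 4, 3, 2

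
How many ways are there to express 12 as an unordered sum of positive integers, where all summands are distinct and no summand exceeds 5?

2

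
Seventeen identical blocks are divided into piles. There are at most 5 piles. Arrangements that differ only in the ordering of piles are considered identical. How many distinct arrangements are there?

Direct enumeration gives 119 partitions.

119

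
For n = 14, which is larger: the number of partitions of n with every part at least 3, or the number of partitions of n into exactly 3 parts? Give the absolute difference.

Partitions of 14 with every part at least 3: 13.
Partitions of 14 into exactly 3 parts: 16.
|13 − 16| = 3.

3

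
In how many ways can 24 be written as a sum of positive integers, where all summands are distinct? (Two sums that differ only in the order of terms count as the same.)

122

Direct enumeration gives 122 partitions.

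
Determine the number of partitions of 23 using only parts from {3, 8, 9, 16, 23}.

Listing the qualifying partitions of 23:
23
9 + 8 + 3 + 3
8 + 3 + 3 + 3 + 3 + 3

3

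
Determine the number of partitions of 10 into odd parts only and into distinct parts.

Enumerating:
9+1
7+3
Counting gives 2.

2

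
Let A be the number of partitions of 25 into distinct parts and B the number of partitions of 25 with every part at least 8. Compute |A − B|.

135

Partitions of 25 into distinct parts: 142.
Partitions of 25 with every part at least 8: 7.
|142 − 7| = 135.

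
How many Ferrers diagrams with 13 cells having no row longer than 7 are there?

Enumerating by decreasing first part gives 82 partitions in all.

82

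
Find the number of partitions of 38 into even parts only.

490

Direct enumeration gives 490 partitions.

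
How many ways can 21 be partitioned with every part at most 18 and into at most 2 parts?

8

The partitions of 21 that satisfy the conditions:
18+3
17+4
16+5
15+6
14+7
13+8
12+9
11+10
Counting gives 8.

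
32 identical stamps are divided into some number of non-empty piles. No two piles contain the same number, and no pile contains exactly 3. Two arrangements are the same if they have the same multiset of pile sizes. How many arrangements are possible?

235

Direct enumeration gives 235 partitions.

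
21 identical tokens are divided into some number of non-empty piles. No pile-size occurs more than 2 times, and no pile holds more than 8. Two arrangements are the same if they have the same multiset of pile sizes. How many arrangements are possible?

Direct enumeration gives 103 partitions.

103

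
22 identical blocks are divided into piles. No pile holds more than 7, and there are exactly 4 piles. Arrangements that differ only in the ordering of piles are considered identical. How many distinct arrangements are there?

They are:
7, 7, 7, 1
7, 7, 6, 2
7, 7, 5, 3
7, 7, 4, 4
7, 6, 6, 3
7, 6, 5, 4
7, 5, 5, 5
6, 6, 6, 4
6, 6, 5, 5
That's 9 in total.

9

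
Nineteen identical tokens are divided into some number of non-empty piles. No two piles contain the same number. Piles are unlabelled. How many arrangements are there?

There are too many to list fully; the first 12 (by largest part) are:
19
18,1
17,2
16,3
16,2,1
15,4
15,3,1
14,5
14,4,1
14,3,2
13,6
13,5,1
…and 42 more, for 54 total.

54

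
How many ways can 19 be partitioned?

490

A full systematic count gives 490.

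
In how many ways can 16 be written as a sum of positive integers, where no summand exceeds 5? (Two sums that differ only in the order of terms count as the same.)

101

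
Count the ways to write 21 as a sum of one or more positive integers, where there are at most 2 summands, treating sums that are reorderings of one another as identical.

11

Listing the qualifying partitions of 21:
21
20+1
19+2
18+3
17+4
16+5
15+6
14+7
13+8
12+9
11+10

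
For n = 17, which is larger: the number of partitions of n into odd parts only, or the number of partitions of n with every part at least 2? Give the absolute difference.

Partitions of 17 into odd parts only: 38.
Partitions of 17 with every part at least 2: 66.
|38 − 66| = 28.

28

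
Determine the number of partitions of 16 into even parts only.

Listing the qualifying partitions of 16:
16
14,2
12,4
12,2,2
10,6
10,4,2
10,2,2,2
8,8
8,6,2
8,4,4
8,4,2,2
8,2,2,2,2
6,6,4
6,6,2,2
6,4,4,2
6,4,2,2,2
6,2,2,2,2,2
4,4,4,4
4,4,4,2,2
4,4,2,2,2,2
4,2,2,2,2,2,2
2,2,2,2,2,2,2,2
Counting gives 22.

22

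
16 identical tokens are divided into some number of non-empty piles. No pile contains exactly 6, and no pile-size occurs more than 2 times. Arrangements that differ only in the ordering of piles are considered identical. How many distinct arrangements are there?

There are too many to list fully; the first 12 (by largest part) are:
16
15+1
14+2
14+1+1
13+3
13+2+1
12+4
12+3+1
12+2+2
12+2+1+1
11+5
11+4+1
…and 55 more, for 67 total.

67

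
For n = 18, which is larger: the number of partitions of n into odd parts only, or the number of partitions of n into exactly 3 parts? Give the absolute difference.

Partitions of 18 into odd parts only: 46.
Partitions of 18 into exactly 3 parts: 27.
|46 − 27| = 19.

19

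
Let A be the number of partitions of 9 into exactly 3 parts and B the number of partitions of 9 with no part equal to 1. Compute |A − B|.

Partitions of 9 into exactly 3 parts: 7.
Partitions of 9 with no part equal to 1: 8.
|7 − 8| = 1.

1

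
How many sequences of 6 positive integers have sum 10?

126

By stars and bars with positive parts, the count is C(9,5) = 126.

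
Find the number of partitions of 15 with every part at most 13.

174

Systematic enumeration (by largest part, then next-largest, …) yields 174.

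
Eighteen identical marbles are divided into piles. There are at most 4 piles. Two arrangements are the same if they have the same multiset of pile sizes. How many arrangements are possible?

84

Systematic enumeration (by largest part, then next-largest, …) yields 84.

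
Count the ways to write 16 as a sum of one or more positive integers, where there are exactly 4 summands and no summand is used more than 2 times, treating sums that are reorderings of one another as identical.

29

A partial list (first 12 by largest part):
12 + 2 + 1 + 1
11 + 3 + 1 + 1
11 + 2 + 2 + 1
10 + 4 + 1 + 1
10 + 3 + 2 + 1
9 + 5 + 1 + 1
9 + 4 + 2 + 1
9 + 3 + 3 + 1
9 + 3 + 2 + 2
8 + 6 + 1 + 1
8 + 5 + 2 + 1
8 + 4 + 3 + 1
…and 17 more, for 29 total.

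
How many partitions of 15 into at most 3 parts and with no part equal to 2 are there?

They are:
15
1 + 14
1 + 1 + 13
3 + 12
4 + 11
1 + 3 + 11
5 + 10
1 + 4 + 10
6 + 9
1 + 5 + 9
3 + 3 + 9
7 + 8
1 + 6 + 8
3 + 4 + 8
1 + 7 + 7
3 + 5 + 7
4 + 4 + 7
3 + 6 + 6
4 + 5 + 6
5 + 5 + 5

20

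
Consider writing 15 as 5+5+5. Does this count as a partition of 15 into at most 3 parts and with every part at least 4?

The parts sum to 15, and the condition 'there are at most 3 summands' holds; the condition 'every summand is at least 4' holds.

Yes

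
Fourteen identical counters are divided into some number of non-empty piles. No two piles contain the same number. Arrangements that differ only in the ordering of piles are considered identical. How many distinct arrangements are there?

22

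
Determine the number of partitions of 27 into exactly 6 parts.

331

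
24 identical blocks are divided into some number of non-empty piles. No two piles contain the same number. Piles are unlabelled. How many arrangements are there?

122

A full systematic count gives 122.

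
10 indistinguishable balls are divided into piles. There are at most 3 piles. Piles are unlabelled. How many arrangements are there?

Listing the qualifying partitions of 10:
10
9, 1
8, 2
8, 1, 1
7, 3
7, 2, 1
6, 4
6, 3, 1
6, 2, 2
5, 5
5, 4, 1
5, 3, 2
4, 4, 2
4, 3, 3

14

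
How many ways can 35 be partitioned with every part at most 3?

120

Direct enumeration gives 120 partitions.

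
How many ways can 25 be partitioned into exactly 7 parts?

248

There are 248 such partitions.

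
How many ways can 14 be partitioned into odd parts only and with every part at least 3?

Enumerating:
11,3
9,5
7,7
5,3,3,3
That's 4 in total.

4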